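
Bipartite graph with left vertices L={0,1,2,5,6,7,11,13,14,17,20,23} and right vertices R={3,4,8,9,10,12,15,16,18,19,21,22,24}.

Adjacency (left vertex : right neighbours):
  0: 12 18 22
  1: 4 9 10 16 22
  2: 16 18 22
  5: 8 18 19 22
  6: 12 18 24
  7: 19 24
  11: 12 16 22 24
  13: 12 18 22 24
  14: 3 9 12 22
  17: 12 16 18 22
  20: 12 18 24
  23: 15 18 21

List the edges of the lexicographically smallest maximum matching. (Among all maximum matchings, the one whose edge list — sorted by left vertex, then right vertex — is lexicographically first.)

|M| = 10 (so the lex-smallest maximum matching has 10 edges)
process left vertices in ascending order; for each, take the smallest-labelled available neighbour that still permits 10 edges overall, or leave it unmatched if none does
lex-smallest matching: {0-12, 1-4, 2-16, 5-8, 6-18, 7-19, 11-22, 13-24, 14-3, 23-15}

Lex-smallest maximum matching: {(0,12), (1,4), (2,16), (5,8), (6,18), (7,19), (11,22), (13,24), (14,3), (23,15)}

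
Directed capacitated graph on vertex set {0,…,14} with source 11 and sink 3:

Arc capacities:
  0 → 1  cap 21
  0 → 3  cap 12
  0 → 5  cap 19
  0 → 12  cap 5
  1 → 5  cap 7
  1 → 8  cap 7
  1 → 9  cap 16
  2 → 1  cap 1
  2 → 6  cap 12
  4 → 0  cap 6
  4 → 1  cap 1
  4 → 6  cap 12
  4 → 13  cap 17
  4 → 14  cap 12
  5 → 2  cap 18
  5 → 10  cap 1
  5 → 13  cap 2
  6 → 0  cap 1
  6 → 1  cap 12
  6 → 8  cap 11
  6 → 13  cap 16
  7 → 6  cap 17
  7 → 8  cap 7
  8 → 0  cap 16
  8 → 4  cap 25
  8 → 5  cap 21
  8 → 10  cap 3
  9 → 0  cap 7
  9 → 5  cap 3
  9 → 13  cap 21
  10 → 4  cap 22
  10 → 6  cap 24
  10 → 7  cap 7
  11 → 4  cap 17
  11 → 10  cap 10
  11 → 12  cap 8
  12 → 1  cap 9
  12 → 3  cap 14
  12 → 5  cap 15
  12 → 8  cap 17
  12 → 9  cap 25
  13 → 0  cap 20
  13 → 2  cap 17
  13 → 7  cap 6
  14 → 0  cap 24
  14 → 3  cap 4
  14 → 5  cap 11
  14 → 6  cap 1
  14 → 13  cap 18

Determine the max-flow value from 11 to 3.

augment #1: 11→12→3 bottleneck 8, total now 8
augment #2: 11→4→0→3 bottleneck 6, total now 14
augment #3: 11→4→14→3 bottleneck 4, total now 18
augment #4: 11→4→6→0→3 bottleneck 1, total now 19
augment #5: 11→4→13→0→3 bottleneck 5, total now 24
augment #6: 11→4→13→0→12→3 bottleneck 1, total now 25
augment #7: 11→10→4→13→0→12→3 bottleneck 4, total now 29

Maximum flow value: 29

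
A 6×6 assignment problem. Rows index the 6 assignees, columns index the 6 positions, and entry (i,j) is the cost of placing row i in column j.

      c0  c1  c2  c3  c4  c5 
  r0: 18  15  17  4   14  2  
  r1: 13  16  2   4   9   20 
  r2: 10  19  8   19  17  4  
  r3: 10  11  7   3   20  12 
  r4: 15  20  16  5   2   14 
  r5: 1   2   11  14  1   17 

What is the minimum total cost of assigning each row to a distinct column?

optimal assignment: row0→col5 (cost 2), row1→col2 (cost 2), row2→col0 (cost 10), row3→col3 (cost 3), row4→col4 (cost 2), row5→col1 (cost 2)
total = 2 + 2 + 10 + 3 + 2 + 2 = 21

Minimum assignment cost: 21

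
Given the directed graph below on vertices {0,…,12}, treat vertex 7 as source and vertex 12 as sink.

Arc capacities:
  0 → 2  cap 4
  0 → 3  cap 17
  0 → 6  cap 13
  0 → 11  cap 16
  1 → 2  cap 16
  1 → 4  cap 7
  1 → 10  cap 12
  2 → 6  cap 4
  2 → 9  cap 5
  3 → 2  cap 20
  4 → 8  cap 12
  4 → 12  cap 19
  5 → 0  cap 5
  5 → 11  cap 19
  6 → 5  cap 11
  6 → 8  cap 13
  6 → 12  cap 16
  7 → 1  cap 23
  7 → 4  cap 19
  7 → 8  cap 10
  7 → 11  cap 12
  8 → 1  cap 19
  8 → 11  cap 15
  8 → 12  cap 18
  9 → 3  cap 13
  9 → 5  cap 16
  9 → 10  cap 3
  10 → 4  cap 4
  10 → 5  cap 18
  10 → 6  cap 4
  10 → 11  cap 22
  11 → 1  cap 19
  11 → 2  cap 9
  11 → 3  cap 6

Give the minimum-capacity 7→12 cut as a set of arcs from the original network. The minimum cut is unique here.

augment #1: 7→4→12 push 19
augment #2: 7→8→12 push 10
augment #3: 7→1→2→6→12 push 4
augment #4: 7→1→4→8→12 push 7
augment #5: 7→1→10→6→12 push 4
augment #6: 7→1→10→4→8→12 push 1
augment #7: 7→1→10→5→0→6→12 push 5
max flow = 50; residual-reachable set from 7 gives S-side
cut edges (S→T): {(2,6), (4,12), (5,0), (8,12), (10,6)} total cap 50

Min-cut arcs: {(2,6), (4,12), (5,0), (8,12), (10,6)} (total capacity 50)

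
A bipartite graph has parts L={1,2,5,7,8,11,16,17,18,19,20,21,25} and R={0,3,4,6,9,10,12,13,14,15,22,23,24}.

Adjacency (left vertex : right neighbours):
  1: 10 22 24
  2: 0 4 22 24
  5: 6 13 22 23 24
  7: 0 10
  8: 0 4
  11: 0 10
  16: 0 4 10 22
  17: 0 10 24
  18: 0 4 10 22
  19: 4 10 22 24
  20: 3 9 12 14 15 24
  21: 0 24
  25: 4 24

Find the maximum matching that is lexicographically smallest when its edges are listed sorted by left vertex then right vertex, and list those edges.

|M| = 7 (so the lex-smallest maximum matching has 7 edges)
process left vertices in ascending order; for each, take the smallest-labelled available neighbour that still permits 7 edges overall, or leave it unmatched if none does
lex-smallest matching: {1-10, 2-0, 5-6, 8-4, 16-22, 17-24, 20-3}

Lex-smallest maximum matching: {(1,10), (2,0), (5,6), (8,4), (16,22), (17,24), (20,3)}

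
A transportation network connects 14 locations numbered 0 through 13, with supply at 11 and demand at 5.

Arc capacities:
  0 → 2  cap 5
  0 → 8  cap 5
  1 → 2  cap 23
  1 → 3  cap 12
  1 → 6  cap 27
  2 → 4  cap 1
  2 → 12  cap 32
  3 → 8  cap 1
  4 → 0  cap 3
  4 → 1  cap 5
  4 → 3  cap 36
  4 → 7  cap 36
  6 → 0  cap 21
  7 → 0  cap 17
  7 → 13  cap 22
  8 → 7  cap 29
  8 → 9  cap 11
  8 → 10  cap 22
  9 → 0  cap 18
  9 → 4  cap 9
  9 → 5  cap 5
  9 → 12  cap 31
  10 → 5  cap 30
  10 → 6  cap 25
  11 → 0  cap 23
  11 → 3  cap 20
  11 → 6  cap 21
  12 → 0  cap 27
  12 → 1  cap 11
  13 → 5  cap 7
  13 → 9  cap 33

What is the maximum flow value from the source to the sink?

augment #1: 11→0→8→9→5 bottleneck 5, total now 5
augment #2: 11→3→8→10→5 bottleneck 1, total now 6
augment #3: 11→0→2→4→7→13→5 bottleneck 1, total now 7

Maximum flow value: 7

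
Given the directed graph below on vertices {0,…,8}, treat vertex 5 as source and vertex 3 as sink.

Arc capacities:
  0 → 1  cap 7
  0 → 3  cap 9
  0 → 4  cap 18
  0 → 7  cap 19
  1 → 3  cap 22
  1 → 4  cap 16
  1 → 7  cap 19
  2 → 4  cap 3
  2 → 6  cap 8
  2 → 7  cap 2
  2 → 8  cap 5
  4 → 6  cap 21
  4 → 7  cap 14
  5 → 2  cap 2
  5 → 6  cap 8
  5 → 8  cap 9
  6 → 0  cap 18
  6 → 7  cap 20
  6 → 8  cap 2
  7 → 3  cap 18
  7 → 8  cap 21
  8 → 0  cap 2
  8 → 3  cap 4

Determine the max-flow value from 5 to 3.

Maximum flow value: 16

augment #1: 5→8→3 bottleneck 4, total now 4
augment #2: 5→2→7→3 bottleneck 2, total now 6
augment #3: 5→6→0→3 bottleneck 8, total now 14
augment #4: 5→8→0→3 bottleneck 1, total now 15
augment #5: 5→8→0→1→3 bottleneck 1, total now 16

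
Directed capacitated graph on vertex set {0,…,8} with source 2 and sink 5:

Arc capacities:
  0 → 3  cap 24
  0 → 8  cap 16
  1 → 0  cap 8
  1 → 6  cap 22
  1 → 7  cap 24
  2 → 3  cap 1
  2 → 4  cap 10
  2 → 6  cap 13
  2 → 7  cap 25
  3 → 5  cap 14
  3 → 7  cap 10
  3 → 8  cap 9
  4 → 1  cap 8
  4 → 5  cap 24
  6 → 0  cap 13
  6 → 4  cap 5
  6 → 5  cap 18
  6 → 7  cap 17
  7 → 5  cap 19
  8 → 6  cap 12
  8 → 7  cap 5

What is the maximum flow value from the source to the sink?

augment #1: 2→3→5 bottleneck 1, total now 1
augment #2: 2→4→5 bottleneck 10, total now 11
augment #3: 2→6→5 bottleneck 13, total now 24
augment #4: 2→7→5 bottleneck 19, total now 43

Maximum flow value: 43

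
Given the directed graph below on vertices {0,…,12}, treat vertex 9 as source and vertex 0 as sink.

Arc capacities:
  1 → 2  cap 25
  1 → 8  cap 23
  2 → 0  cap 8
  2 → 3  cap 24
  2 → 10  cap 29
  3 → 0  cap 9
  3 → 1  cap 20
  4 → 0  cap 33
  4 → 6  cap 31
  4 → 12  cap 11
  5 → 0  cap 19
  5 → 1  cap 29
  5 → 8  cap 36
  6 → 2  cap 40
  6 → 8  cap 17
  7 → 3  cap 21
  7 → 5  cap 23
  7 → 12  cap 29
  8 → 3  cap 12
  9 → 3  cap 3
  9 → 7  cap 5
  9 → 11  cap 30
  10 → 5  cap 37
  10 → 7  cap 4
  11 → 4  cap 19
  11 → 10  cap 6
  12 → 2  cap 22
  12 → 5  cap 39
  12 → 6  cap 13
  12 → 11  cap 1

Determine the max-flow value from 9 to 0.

augment #1: 9→3→0 bottleneck 3, total now 3
augment #2: 9→7→3→0 bottleneck 5, total now 8
augment #3: 9→11→4→0 bottleneck 19, total now 27
augment #4: 9→11→10→5→0 bottleneck 6, total now 33

Maximum flow value: 33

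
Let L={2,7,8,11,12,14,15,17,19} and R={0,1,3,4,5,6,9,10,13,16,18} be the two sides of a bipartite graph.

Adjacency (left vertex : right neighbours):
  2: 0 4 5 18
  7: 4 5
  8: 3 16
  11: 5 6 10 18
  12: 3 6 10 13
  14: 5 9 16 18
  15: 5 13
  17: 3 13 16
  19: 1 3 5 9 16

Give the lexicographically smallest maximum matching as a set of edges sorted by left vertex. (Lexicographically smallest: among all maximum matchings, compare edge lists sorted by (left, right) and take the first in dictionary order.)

Lex-smallest maximum matching: {(2,0), (7,4), (8,3), (11,5), (12,6), (14,9), (15,13), (17,16), (19,1)}

|M| = 9 (so the lex-smallest maximum matching has 9 edges)
process left vertices in ascending order; for each, take the smallest-labelled available neighbour that still permits 9 edges overall, or leave it unmatched if none does
lex-smallest matching: {2-0, 7-4, 8-3, 11-5, 12-6, 14-9, 15-13, 17-16, 19-1}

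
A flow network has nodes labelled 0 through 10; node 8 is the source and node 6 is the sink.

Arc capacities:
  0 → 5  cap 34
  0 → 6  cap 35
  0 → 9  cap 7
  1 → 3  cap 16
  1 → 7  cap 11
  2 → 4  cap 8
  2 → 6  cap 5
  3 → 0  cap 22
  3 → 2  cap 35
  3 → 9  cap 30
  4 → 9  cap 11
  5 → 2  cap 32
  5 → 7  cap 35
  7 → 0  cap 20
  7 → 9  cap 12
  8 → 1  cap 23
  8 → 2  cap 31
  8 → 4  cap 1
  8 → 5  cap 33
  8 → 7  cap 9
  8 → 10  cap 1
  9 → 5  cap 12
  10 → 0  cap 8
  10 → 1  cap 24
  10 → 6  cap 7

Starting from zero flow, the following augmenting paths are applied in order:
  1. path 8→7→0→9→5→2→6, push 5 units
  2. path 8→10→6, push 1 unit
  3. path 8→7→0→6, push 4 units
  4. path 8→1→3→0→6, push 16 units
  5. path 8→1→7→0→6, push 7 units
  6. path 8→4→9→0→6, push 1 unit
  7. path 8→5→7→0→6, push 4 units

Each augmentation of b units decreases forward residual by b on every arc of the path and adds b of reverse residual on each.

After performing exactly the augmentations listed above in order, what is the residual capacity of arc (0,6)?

Residual capacity of (0,6): 3

after path 1 (8→7→0→9→5→2→6, push 5): res(0,6)=35
after path 2 (8→10→6, push 1): res(0,6)=35
after path 3 (8→7→0→6, push 4): res(0,6)=31
after path 4 (8→1→3→0→6, push 16): res(0,6)=15
after path 5 (8→1→7→0→6, push 7): res(0,6)=8
after path 6 (8→4→9→0→6, push 1): res(0,6)=7
after path 7 (8→5→7→0→6, push 4): res(0,6)=3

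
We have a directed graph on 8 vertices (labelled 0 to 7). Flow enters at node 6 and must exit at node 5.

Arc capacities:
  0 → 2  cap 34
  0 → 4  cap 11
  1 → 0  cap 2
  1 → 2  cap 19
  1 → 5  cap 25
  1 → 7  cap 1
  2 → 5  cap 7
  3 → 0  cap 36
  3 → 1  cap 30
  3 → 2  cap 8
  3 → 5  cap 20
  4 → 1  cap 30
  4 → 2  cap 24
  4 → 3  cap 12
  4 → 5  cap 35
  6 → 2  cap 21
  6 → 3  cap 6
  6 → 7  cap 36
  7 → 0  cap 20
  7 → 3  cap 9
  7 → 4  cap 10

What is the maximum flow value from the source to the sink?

augment #1: 6→2→5 bottleneck 7, total now 7
augment #2: 6→3→5 bottleneck 6, total now 13
augment #3: 6→7→3→5 bottleneck 9, total now 22
augment #4: 6→7→4→5 bottleneck 10, total now 32
augment #5: 6→7→0→4→5 bottleneck 11, total now 43

Maximum flow value: 43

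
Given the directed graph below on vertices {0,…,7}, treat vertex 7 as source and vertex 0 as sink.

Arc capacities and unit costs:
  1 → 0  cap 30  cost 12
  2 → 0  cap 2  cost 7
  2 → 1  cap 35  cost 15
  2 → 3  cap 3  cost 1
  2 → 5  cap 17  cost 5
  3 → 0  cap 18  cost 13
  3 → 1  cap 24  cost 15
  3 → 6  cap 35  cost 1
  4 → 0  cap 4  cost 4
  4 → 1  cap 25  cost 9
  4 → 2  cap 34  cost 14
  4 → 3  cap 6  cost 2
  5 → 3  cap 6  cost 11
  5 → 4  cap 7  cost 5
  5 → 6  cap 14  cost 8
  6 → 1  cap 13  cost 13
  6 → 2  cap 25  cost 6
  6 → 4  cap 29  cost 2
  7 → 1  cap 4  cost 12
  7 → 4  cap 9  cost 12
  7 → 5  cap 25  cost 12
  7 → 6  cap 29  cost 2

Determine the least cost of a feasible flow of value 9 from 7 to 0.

Minimum cost for 9 units: 119

shortest-cost path #1: 7→6→4→0 push 4 @ unit cost 8 (adds 32)
shortest-cost path #2: 7→6→2→0 push 2 @ unit cost 15 (adds 30)
shortest-cost path #3: 7→6→4→3→0 push 3 @ unit cost 19 (adds 57)
total cost = 119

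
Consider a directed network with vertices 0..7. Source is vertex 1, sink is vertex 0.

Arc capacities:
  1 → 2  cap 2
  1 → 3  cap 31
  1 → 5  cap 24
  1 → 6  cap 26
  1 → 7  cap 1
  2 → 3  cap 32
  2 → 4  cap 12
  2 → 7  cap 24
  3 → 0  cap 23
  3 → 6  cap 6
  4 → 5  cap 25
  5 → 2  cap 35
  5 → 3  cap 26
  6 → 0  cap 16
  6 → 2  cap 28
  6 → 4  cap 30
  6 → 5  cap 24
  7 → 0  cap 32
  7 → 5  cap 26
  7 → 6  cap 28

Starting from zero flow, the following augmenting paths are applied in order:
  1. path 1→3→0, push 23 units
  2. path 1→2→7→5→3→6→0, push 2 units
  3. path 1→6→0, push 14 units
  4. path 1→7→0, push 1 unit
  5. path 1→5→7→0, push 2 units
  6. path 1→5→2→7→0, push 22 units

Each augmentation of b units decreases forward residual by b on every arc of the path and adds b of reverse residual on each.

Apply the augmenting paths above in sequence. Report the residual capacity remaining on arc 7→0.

Residual capacity of (7,0): 7

after path 1 (1→3→0, push 23): res(7,0)=32
after path 2 (1→2→7→5→3→6→0, push 2): res(7,0)=32
after path 3 (1→6→0, push 14): res(7,0)=32
after path 4 (1→7→0, push 1): res(7,0)=31
after path 5 (1→5→7→0, push 2): res(7,0)=29
after path 6 (1→5→2→7→0, push 22): res(7,0)=7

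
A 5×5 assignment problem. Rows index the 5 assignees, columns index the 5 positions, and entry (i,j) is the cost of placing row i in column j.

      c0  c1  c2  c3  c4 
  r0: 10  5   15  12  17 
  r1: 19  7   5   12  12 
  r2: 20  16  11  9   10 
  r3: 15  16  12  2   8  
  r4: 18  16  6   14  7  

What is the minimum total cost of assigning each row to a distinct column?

Minimum assignment cost: 35

optimal assignment: row0→col0 (cost 10), row1→col1 (cost 7), row2→col4 (cost 10), row3→col3 (cost 2), row4→col2 (cost 6)
total = 10 + 7 + 10 + 2 + 6 = 35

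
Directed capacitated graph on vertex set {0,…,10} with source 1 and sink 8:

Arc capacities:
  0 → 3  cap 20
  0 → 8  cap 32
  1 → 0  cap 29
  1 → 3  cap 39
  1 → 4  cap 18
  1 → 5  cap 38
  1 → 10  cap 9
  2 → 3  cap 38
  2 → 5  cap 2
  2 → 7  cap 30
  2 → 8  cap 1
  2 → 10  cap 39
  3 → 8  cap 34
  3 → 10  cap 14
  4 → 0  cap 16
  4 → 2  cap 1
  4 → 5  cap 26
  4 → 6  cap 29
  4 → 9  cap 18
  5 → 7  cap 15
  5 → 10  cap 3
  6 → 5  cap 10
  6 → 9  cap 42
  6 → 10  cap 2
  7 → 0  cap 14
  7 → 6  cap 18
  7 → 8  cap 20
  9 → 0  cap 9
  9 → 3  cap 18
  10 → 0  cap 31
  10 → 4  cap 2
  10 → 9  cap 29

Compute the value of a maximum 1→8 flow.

Maximum flow value: 82

augment #1: 1→0→8 bottleneck 29, total now 29
augment #2: 1→3→8 bottleneck 34, total now 63
augment #3: 1→4→0→8 bottleneck 3, total now 66
augment #4: 1→4→2→8 bottleneck 1, total now 67
augment #5: 1→5→7→8 bottleneck 15, total now 82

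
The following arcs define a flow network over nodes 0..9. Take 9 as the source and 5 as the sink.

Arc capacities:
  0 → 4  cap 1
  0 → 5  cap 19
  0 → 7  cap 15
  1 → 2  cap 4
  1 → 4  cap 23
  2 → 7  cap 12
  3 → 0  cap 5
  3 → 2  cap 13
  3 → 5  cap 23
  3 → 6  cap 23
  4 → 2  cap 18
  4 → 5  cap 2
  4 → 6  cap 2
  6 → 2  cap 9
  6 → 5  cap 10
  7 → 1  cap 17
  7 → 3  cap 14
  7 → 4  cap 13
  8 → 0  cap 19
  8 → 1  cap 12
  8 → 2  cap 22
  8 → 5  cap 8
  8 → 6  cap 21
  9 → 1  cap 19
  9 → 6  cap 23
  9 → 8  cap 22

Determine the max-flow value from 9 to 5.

Maximum flow value: 46

augment #1: 9→6→5 bottleneck 10, total now 10
augment #2: 9→8→5 bottleneck 8, total now 18
augment #3: 9→1→4→5 bottleneck 2, total now 20
augment #4: 9→8→0→5 bottleneck 14, total now 34
augment #5: 9→1→2→7→3→5 bottleneck 4, total now 38
augment #6: 9→6→2→7→3→5 bottleneck 8, total now 46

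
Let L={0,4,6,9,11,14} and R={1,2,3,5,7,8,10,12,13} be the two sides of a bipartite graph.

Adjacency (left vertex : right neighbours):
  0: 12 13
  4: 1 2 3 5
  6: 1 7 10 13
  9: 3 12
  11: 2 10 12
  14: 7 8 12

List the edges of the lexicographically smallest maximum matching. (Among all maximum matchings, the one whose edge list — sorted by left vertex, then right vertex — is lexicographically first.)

Lex-smallest maximum matching: {(0,12), (4,1), (6,7), (9,3), (11,2), (14,8)}

|M| = 6 (so the lex-smallest maximum matching has 6 edges)
process left vertices in ascending order; for each, take the smallest-labelled available neighbour that still permits 6 edges overall, or leave it unmatched if none does
lex-smallest matching: {0-12, 4-1, 6-7, 9-3, 11-2, 14-8}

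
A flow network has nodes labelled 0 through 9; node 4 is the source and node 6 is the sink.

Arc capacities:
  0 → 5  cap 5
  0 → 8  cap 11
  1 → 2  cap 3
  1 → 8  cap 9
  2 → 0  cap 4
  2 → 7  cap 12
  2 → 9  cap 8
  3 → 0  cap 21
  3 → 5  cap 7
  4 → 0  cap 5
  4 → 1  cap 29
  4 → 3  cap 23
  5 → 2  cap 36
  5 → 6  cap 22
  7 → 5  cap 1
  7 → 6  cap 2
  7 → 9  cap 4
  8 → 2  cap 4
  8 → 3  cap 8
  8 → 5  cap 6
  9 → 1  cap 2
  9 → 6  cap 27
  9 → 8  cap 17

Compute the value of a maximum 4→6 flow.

Maximum flow value: 25

augment #1: 4→0→5→6 bottleneck 5, total now 5
augment #2: 4→3→5→6 bottleneck 7, total now 12
augment #3: 4→1→2→7→6 bottleneck 2, total now 14
augment #4: 4→1→2→9→6 bottleneck 1, total now 15
augment #5: 4→1→8→5→6 bottleneck 6, total now 21
augment #6: 4→1→8→2→9→6 bottleneck 3, total now 24
augment #7: 4→3→0→8→2→9→6 bottleneck 1, total now 25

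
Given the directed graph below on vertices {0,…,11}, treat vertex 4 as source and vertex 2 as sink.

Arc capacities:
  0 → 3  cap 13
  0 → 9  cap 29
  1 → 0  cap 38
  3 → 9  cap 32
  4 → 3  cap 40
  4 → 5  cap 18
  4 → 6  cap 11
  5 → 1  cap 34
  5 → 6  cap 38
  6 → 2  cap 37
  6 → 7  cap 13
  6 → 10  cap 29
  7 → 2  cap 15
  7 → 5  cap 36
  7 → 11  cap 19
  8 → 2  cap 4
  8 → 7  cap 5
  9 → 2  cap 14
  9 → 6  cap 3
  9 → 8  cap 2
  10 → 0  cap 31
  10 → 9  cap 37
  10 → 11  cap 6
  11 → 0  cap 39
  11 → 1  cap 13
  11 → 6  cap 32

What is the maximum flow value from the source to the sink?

augment #1: 4→6→2 bottleneck 11, total now 11
augment #2: 4→3→9→2 bottleneck 14, total now 25
augment #3: 4→5→6→2 bottleneck 18, total now 43
augment #4: 4→3→9→6→2 bottleneck 3, total now 46
augment #5: 4→3→9→8→2 bottleneck 2, total now 48

Maximum flow value: 48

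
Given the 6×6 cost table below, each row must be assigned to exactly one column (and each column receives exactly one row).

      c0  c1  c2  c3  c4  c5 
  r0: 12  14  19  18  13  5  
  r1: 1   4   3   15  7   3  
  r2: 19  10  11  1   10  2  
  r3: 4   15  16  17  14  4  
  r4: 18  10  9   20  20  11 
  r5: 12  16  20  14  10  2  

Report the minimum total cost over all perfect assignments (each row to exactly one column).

one of 4 optimal assignments: row0→col4 (cost 13), row1→col1 (cost 4), row2→col3 (cost 1), row3→col0 (cost 4), row4→col2 (cost 9), row5→col5 (cost 2)
total = 13 + 4 + 1 + 4 + 9 + 2 = 33

Minimum assignment cost: 33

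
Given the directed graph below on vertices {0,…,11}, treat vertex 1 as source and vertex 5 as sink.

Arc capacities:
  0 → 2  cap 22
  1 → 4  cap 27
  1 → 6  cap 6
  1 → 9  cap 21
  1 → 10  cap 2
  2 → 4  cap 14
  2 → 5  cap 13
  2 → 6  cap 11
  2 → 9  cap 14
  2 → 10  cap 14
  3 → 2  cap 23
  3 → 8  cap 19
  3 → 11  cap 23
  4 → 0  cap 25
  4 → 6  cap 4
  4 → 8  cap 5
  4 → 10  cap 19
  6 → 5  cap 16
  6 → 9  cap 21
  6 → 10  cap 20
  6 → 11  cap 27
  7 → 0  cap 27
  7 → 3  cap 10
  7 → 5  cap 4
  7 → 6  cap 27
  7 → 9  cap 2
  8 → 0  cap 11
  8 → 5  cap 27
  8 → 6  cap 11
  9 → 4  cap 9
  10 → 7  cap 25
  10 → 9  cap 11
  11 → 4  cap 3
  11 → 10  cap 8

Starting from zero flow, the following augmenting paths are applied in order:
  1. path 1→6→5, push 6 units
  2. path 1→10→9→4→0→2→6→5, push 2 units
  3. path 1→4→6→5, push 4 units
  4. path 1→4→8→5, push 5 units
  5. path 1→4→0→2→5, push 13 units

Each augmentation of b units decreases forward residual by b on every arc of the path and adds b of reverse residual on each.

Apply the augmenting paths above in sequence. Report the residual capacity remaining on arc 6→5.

Residual capacity of (6,5): 4

after path 1 (1→6→5, push 6): res(6,5)=10
after path 2 (1→10→9→4→0→2→6→5, push 2): res(6,5)=8
after path 3 (1→4→6→5, push 4): res(6,5)=4
after path 4 (1→4→8→5, push 5): res(6,5)=4
after path 5 (1→4→0→2→5, push 13): res(6,5)=4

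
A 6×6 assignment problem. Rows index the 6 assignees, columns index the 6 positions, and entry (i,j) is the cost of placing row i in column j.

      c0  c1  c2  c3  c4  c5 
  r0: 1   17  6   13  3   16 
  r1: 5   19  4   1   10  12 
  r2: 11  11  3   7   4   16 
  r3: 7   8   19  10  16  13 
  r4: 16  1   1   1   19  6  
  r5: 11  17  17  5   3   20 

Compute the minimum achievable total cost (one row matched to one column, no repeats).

Minimum assignment cost: 22

one of 2 optimal assignments: row0→col0 (cost 1), row1→col3 (cost 1), row2→col2 (cost 3), row3→col1 (cost 8), row4→col5 (cost 6), row5→col4 (cost 3)
total = 1 + 1 + 3 + 8 + 6 + 3 = 22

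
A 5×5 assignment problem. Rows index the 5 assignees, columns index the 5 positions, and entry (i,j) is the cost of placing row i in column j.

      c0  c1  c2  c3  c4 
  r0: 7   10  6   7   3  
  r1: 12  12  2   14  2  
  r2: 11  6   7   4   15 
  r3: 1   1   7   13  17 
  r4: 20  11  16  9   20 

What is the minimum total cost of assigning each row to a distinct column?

Minimum assignment cost: 21

one of 2 optimal assignments: row0→col4 (cost 3), row1→col2 (cost 2), row2→col1 (cost 6), row3→col0 (cost 1), row4→col3 (cost 9)
total = 3 + 2 + 6 + 1 + 9 = 21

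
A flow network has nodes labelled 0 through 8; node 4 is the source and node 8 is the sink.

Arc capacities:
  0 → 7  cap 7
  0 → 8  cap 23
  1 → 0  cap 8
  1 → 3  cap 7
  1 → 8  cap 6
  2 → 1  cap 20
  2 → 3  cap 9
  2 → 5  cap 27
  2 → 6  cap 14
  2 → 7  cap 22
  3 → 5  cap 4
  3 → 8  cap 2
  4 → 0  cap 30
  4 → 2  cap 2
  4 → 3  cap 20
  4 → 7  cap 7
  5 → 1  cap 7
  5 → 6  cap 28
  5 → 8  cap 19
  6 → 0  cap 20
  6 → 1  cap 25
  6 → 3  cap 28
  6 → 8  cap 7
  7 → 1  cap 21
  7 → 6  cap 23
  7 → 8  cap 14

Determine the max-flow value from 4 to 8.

Maximum flow value: 45

augment #1: 4→0→8 bottleneck 23, total now 23
augment #2: 4→3→8 bottleneck 2, total now 25
augment #3: 4→7→8 bottleneck 7, total now 32
augment #4: 4→0→7→8 bottleneck 7, total now 39
augment #5: 4→2→1→8 bottleneck 2, total now 41
augment #6: 4→3→5→8 bottleneck 4, total now 45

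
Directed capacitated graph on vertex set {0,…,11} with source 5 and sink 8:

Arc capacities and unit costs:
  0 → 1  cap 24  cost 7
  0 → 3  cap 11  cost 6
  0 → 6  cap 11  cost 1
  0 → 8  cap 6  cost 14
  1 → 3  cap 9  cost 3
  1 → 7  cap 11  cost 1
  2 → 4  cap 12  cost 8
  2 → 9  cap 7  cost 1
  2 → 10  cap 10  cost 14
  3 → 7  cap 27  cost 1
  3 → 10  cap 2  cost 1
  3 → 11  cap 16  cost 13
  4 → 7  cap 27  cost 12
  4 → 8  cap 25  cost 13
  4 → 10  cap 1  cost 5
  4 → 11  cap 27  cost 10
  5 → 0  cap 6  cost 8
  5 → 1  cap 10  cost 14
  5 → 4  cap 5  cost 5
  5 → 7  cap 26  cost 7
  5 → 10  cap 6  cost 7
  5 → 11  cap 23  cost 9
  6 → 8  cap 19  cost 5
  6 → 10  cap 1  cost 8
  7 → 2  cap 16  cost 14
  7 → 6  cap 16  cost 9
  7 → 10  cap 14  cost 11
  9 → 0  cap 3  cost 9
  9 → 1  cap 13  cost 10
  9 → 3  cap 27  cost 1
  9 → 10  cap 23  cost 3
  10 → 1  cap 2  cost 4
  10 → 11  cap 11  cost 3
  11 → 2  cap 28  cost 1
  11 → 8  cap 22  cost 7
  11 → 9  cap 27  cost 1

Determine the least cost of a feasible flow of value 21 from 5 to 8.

Minimum cost for 21 units: 324

shortest-cost path #1: 5→0→6→8 push 6 @ unit cost 14 (adds 84)
shortest-cost path #2: 5→11→8 push 15 @ unit cost 16 (adds 240)
total cost = 324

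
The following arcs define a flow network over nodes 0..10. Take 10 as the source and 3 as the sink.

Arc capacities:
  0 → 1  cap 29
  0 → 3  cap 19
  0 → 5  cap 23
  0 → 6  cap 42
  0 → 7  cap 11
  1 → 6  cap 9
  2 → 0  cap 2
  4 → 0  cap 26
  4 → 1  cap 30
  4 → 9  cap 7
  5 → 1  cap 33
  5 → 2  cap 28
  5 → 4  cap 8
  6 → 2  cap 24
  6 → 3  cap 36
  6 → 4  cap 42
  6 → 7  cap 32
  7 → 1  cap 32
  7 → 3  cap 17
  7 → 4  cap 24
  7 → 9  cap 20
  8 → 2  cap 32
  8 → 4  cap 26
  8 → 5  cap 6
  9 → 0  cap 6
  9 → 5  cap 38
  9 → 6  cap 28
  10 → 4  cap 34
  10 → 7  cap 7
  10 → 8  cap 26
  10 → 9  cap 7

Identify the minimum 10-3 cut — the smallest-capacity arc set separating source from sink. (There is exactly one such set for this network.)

Min-cut arcs: {(1,6), (2,0), (4,0), (4,9), (10,7), (10,9)} (total capacity 58)

augment #1: 10→7→3 push 7
augment #2: 10→4→0→3 push 19
augment #3: 10→9→6→3 push 7
augment #4: 10→4→0→6→3 push 7
augment #5: 10→4→1→6→3 push 8
augment #6: 10→8→2→0→6→3 push 2
augment #7: 10→8→4→1→6→3 push 1
augment #8: 10→8→4→9→6→3 push 7
max flow = 58; residual-reachable set from 10 gives S-side
cut edges (S→T): {(1,6), (2,0), (4,0), (4,9), (10,7), (10,9)} total cap 58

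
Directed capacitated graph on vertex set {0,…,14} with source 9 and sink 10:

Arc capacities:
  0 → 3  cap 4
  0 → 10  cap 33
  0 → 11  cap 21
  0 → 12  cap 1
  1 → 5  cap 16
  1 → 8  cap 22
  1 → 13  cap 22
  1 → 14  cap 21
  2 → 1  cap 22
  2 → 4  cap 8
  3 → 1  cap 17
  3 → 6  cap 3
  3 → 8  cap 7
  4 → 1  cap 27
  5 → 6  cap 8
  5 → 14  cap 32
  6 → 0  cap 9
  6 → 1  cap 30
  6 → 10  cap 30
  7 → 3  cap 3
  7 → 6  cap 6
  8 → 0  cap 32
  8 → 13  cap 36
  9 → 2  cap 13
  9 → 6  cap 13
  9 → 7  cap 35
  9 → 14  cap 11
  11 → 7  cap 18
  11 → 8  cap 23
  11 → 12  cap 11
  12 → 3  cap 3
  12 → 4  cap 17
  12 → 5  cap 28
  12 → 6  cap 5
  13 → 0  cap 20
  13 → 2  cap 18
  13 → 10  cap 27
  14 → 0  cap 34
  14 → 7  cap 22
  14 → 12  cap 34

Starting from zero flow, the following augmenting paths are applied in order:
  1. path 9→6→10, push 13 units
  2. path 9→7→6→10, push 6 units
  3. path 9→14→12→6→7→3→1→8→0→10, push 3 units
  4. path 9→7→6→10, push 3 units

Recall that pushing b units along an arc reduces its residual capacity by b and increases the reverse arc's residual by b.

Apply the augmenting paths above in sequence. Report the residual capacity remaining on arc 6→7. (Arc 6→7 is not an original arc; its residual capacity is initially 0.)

Residual capacity of (6,7): 6

after path 1 (9→6→10, push 13): res(6,7)=0
after path 2 (9→7→6→10, push 6): res(6,7)=6
after path 3 (9→14→12→6→7→3→1→8→0→10, push 3): res(6,7)=3
after path 4 (9→7→6→10, push 3): res(6,7)=6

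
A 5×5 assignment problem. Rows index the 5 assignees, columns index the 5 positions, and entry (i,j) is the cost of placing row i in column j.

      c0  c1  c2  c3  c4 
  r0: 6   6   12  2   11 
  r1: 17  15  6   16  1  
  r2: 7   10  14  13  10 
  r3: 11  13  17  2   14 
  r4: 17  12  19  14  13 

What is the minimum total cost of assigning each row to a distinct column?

one of 2 optimal assignments: row0→col1 (cost 6), row1→col2 (cost 6), row2→col0 (cost 7), row3→col3 (cost 2), row4→col4 (cost 13)
total = 6 + 6 + 7 + 2 + 13 = 34

Minimum assignment cost: 34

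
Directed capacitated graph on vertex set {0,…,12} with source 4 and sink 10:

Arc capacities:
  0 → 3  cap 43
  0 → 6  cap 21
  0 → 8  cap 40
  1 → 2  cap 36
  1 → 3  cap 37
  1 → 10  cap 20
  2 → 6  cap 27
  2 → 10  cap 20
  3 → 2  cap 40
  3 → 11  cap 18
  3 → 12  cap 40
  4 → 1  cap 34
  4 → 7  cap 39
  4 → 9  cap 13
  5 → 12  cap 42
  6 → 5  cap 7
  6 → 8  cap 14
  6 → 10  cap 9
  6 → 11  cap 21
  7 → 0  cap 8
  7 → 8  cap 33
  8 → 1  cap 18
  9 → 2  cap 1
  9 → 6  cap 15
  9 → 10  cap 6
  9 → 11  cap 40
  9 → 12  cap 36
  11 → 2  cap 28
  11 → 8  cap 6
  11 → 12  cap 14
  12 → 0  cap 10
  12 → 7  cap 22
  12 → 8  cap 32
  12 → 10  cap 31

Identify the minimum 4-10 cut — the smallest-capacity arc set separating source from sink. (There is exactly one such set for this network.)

Min-cut arcs: {(4,1), (4,9), (7,0), (8,1)} (total capacity 73)

augment #1: 4→1→10 push 20
augment #2: 4→9→10 push 6
augment #3: 4→1→2→10 push 14
augment #4: 4→9→2→10 push 1
augment #5: 4→9→6→10 push 6
augment #6: 4→7→0→6→10 push 3
augment #7: 4→7→0→3→2→10 push 5
augment #8: 4→7→8→1→3→12→10 push 18
max flow = 73; residual-reachable set from 4 gives S-side
cut edges (S→T): {(4,1), (4,9), (7,0), (8,1)} total cap 73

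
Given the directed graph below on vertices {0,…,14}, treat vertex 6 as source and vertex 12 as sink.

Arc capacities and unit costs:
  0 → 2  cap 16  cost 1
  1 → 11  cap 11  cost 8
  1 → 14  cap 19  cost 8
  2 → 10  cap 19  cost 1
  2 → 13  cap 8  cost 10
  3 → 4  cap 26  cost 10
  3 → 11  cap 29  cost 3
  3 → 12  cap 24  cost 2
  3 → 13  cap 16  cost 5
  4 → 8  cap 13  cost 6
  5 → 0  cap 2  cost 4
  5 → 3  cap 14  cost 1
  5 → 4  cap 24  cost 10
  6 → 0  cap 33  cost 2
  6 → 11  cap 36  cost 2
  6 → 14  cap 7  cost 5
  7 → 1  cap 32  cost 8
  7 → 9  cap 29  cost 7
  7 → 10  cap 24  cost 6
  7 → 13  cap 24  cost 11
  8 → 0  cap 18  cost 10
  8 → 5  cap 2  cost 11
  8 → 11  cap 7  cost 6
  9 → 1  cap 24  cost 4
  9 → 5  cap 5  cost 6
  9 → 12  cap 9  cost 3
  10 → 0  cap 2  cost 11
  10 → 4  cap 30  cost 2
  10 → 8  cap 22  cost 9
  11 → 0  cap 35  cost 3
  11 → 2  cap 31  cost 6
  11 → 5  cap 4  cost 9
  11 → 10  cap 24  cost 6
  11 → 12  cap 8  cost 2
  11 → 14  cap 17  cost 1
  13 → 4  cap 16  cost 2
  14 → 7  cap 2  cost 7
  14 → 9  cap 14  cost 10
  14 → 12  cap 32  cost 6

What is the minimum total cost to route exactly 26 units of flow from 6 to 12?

shortest-cost path #1: 6→11→12 push 8 @ unit cost 4 (adds 32)
shortest-cost path #2: 6→11→14→12 push 17 @ unit cost 9 (adds 153)
shortest-cost path #3: 6→14→12 push 1 @ unit cost 11 (adds 11)
total cost = 196

Minimum cost for 26 units: 196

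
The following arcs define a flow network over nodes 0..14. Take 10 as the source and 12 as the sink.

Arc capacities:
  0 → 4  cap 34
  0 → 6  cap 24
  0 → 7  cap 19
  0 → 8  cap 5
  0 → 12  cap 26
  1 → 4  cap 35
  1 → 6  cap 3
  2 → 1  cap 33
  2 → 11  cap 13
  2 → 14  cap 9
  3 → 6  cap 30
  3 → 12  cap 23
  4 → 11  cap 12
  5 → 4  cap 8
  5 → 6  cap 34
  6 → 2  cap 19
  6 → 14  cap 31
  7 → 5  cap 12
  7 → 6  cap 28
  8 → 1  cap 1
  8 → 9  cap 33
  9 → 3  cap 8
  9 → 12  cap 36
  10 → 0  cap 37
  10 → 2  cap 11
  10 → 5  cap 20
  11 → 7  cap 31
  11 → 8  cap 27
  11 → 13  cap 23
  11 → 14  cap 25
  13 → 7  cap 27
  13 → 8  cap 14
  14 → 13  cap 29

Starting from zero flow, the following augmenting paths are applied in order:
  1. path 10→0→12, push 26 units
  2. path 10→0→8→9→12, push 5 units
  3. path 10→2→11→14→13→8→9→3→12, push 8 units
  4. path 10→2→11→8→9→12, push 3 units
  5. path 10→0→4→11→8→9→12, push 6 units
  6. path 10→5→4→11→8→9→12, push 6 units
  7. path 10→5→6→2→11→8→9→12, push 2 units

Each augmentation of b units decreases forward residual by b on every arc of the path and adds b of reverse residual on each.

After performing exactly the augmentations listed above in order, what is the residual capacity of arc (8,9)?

Residual capacity of (8,9): 3

after path 1 (10→0→12, push 26): res(8,9)=33
after path 2 (10→0→8→9→12, push 5): res(8,9)=28
after path 3 (10→2→11→14→13→8→9→3→12, push 8): res(8,9)=20
after path 4 (10→2→11→8→9→12, push 3): res(8,9)=17
after path 5 (10→0→4→11→8→9→12, push 6): res(8,9)=11
after path 6 (10→5→4→11→8→9→12, push 6): res(8,9)=5
after path 7 (10→5→6→2→11→8→9→12, push 2): res(8,9)=3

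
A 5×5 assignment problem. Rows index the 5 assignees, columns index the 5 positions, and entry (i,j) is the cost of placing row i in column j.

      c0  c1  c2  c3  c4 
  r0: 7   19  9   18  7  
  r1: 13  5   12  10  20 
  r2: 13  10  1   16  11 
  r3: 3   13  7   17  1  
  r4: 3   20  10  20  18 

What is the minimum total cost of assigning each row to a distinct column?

Minimum assignment cost: 28

optimal assignment: row0→col3 (cost 18), row1→col1 (cost 5), row2→col2 (cost 1), row3→col4 (cost 1), row4→col0 (cost 3)
total = 18 + 5 + 1 + 1 + 3 = 28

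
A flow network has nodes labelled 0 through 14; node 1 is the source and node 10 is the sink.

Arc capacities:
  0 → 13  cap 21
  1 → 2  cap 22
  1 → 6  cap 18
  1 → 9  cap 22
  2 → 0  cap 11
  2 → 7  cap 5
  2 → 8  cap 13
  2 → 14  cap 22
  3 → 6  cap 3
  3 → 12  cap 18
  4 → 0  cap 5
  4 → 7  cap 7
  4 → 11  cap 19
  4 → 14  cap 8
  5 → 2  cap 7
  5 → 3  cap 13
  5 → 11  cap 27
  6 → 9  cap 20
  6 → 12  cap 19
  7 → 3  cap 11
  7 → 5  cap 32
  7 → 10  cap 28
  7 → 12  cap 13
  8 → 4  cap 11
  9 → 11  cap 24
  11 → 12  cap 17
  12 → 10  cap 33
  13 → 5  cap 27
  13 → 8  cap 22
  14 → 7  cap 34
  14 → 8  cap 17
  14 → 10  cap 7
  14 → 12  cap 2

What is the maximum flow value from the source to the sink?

augment #1: 1→2→7→10 bottleneck 5, total now 5
augment #2: 1→2→14→10 bottleneck 7, total now 12
augment #3: 1→6→12→10 bottleneck 18, total now 30
augment #4: 1→2→14→7→10 bottleneck 10, total now 40
augment #5: 1→9→11→12→10 bottleneck 15, total now 55

Maximum flow value: 55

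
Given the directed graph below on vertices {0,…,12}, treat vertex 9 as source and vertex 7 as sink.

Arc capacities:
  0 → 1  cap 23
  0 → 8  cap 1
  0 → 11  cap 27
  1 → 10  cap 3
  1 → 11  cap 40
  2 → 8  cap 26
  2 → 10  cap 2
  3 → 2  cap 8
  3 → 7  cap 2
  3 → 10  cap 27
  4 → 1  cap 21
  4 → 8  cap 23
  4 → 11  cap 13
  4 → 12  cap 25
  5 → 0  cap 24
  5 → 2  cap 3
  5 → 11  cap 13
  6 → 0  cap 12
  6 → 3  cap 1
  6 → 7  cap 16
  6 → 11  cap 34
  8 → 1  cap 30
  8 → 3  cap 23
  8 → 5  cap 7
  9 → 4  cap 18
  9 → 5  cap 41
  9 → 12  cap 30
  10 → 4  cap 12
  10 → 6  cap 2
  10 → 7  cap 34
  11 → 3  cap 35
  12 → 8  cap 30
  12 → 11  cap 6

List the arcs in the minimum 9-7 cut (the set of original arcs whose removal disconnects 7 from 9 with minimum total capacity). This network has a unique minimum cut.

augment #1: 9→4→1→10→7 push 3
augment #2: 9→4→8→3→7 push 2
augment #3: 9→5→2→10→7 push 2
augment #4: 9→4→8→3→10→7 push 13
augment #5: 9→5→11→3→10→7 push 13
augment #6: 9→12→8→3→10→7 push 1
max flow = 34; residual-reachable set from 9 gives S-side
cut edges (S→T): {(1,10), (2,10), (3,7), (3,10)} total cap 34

Min-cut arcs: {(1,10), (2,10), (3,7), (3,10)} (total capacity 34)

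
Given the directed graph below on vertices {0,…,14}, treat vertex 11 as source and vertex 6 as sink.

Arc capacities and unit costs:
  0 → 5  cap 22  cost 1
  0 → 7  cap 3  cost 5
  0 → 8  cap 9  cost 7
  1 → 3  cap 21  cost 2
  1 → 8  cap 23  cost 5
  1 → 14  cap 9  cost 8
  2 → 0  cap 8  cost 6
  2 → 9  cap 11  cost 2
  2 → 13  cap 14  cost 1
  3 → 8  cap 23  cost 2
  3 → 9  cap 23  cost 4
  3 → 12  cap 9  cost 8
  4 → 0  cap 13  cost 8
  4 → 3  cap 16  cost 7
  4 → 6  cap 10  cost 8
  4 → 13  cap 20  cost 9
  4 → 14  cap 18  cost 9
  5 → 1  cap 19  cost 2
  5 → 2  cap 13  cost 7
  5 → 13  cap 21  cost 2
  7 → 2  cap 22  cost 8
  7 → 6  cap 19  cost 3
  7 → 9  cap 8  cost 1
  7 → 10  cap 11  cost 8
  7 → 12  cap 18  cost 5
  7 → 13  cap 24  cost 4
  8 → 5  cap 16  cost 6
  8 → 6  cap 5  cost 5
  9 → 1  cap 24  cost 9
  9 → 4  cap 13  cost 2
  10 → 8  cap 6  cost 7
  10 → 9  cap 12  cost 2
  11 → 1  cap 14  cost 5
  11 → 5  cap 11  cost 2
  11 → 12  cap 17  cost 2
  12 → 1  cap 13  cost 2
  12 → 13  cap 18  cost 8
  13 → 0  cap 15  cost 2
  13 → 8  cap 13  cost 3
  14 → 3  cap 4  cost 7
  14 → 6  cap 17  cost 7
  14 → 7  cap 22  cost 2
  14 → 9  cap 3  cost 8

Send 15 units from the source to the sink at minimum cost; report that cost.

Minimum cost for 15 units: 221

shortest-cost path #1: 11→5→13→8→6 push 5 @ unit cost 12 (adds 60)
shortest-cost path #2: 11→5→13→0→7→6 push 3 @ unit cost 14 (adds 42)
shortest-cost path #3: 11→12→1→14→7→6 push 7 @ unit cost 17 (adds 119)
total cost = 221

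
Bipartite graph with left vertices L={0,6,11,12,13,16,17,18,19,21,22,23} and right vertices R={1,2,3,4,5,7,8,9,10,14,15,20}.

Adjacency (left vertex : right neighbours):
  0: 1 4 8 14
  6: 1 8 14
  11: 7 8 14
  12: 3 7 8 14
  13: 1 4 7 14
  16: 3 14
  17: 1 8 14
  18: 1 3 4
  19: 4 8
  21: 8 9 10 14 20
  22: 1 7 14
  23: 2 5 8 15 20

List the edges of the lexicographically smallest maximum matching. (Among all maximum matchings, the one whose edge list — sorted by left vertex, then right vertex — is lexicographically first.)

Lex-smallest maximum matching: {(0,1), (6,8), (11,7), (12,3), (13,4), (16,14), (21,9), (23,2)}

|M| = 8 (so the lex-smallest maximum matching has 8 edges)
process left vertices in ascending order; for each, take the smallest-labelled available neighbour that still permits 8 edges overall, or leave it unmatched if none does
lex-smallest matching: {0-1, 6-8, 11-7, 12-3, 13-4, 16-14, 21-9, 23-2}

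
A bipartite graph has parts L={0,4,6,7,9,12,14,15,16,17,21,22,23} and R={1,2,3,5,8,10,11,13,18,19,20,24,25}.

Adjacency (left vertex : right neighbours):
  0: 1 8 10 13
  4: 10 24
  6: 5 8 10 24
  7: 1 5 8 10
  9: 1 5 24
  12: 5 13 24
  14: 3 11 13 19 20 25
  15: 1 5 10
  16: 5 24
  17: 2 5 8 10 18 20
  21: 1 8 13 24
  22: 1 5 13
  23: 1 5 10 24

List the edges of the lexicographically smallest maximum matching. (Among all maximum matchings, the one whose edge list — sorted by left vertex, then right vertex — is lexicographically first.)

|M| = 8 (so the lex-smallest maximum matching has 8 edges)
process left vertices in ascending order; for each, take the smallest-labelled available neighbour that still permits 8 edges overall, or leave it unmatched if none does
lex-smallest matching: {0-1, 4-10, 6-5, 7-8, 9-24, 12-13, 14-3, 17-2}

Lex-smallest maximum matching: {(0,1), (4,10), (6,5), (7,8), (9,24), (12,13), (14,3), (17,2)}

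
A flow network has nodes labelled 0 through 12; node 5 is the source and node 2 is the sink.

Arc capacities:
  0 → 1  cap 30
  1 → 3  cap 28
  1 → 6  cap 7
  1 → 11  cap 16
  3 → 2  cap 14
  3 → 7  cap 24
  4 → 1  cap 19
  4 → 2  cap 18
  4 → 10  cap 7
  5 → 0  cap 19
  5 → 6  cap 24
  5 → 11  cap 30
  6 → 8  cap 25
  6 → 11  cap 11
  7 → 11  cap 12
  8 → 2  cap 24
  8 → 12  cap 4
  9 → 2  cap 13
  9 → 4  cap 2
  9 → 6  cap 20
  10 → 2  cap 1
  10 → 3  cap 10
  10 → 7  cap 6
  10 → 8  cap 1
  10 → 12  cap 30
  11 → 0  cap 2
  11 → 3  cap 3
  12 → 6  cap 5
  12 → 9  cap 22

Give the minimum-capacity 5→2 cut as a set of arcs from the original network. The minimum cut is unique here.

Min-cut arcs: {(3,2), (6,8)} (total capacity 39)

augment #1: 5→6→8→2 push 24
augment #2: 5→11→3→2 push 3
augment #3: 5→0→1→3→2 push 11
augment #4: 5→0→1→6→8→12→9→2 push 1
max flow = 39; residual-reachable set from 5 gives S-side
cut edges (S→T): {(3,2), (6,8)} total cap 39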